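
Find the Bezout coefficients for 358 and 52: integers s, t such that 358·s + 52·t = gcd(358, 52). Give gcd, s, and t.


Euclidean algorithm on (358, 52) — divide until remainder is 0:
  358 = 6 · 52 + 46
  52 = 1 · 46 + 6
  46 = 7 · 6 + 4
  6 = 1 · 4 + 2
  4 = 2 · 2 + 0
gcd(358, 52) = 2.
Track Bezout coefficients alongside the remainders: start with r₀ = 358 = a·1 + b·0 (s = 1, t = 0) and r₁ = 52 = a·0 + b·1 (s = 0, t = 1); each new remainder r_{k+1} = r_{k-1} − q_k·r_k inherits s_{k+1} = s_{k-1} − q_k·s_k, t_{k+1} = t_{k-1} − q_k·t_k, so r_k = a·s_k + b·t_k at every step:
  q = 6: r = 46, s = 1 − 6·0 = 1, t = 0 − 6·1 = -6  (check: 358·1 + 52·(-6) = 46)
  q = 1: r = 6, s = 0 − 1·1 = -1, t = 1 − 1·(-6) = 7  (check: 358·(-1) + 52·7 = 6)
  q = 7: r = 4, s = 1 − 7·(-1) = 8, t = -6 − 7·7 = -55  (check: 358·8 + 52·(-55) = 4)
  q = 1: r = 2, s = -1 − 1·8 = -9, t = 7 − 1·(-55) = 62  (check: 358·(-9) + 52·62 = 2)
The row with r = 2 (the gcd) gives the Bezout coefficients s = -9, t = 62.
Result: 358 · (-9) + 52 · (62) = 2.

gcd(358, 52) = 2; s = -9, t = 62 (check: 358·(-9) + 52·62 = 2).


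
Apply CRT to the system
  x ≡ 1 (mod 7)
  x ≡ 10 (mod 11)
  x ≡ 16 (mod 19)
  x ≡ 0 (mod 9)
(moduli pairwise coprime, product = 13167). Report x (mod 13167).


Product of moduli M = 7 · 11 · 19 · 9 = 13167.
Merge one congruence at a time:
  Start: x ≡ 1 (mod 7).
  Combine with x ≡ 10 (mod 11); new modulus lcm = 77.
    Write x = 1 + 7·t and substitute into x ≡ 10 (mod 11): 7·t ≡ 10 − 1 = 9 (mod 11).
    The inverse of 7 mod 11 is 8 (since 7·8 = 56 = 5·11 + 1), so t ≡ 8·9 = 72 ≡ 6 (mod 11).
    Then x = 1 + 7·6 = 43, valid modulo lcm(7, 11) = 77: x ≡ 43 (mod 77).
  Combine with x ≡ 16 (mod 19); new modulus lcm = 1463.
    Write x = 43 + 77·t and substitute into x ≡ 16 (mod 19): 77·t ≡ 16 − 43 = -27 (mod 19).
    Reduce coefficients mod 19: 1·t ≡ 11 (mod 19).
    So t ≡ 11 (mod 19).
    Then x = 43 + 77·11 = 890, valid modulo lcm(77, 19) = 1463: x ≡ 890 (mod 1463).
  Combine with x ≡ 0 (mod 9); new modulus lcm = 13167.
    Write x = 890 + 1463·t and substitute into x ≡ 0 (mod 9): 1463·t ≡ 0 − 890 = -890 (mod 9).
    Reduce coefficients mod 9: 5·t ≡ 1 (mod 9).
    The inverse of 5 mod 9 is 2 (since 5·2 = 10 = 1·9 + 1), so t ≡ 2·1 = 2 ≡ 2 (mod 9).
    Then x = 890 + 1463·2 = 3816, valid modulo lcm(1463, 9) = 13167: x ≡ 3816 (mod 13167).
Verify against each original: 3816 mod 7 = 1, 3816 mod 11 = 10, 3816 mod 19 = 16, 3816 mod 9 = 0.

x ≡ 3816 (mod 13167).


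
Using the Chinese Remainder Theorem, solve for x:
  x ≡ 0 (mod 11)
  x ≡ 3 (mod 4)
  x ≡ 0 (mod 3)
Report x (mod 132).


Moduli 11, 4, 3 are pairwise coprime; by CRT there is a unique solution modulo M = 11 · 4 · 3 = 132.
Solve pairwise, accumulating the modulus:
  Start with x ≡ 0 (mod 11).
  Combine with x ≡ 3 (mod 4): since gcd(11, 4) = 1, we get a unique residue mod 44.
    Write x = 0 + 11·t and substitute into x ≡ 3 (mod 4): 11·t ≡ 3 − 0 = 3 (mod 4).
    Reduce coefficients mod 4: 3·t ≡ 3 (mod 4).
    The inverse of 3 mod 4 is 3 (since 3·3 = 9 = 2·4 + 1), so t ≡ 3·3 = 9 ≡ 1 (mod 4).
    Then x = 0 + 11·1 = 11, valid modulo lcm(11, 4) = 44: x ≡ 11 (mod 44).
  Combine with x ≡ 0 (mod 3): since gcd(44, 3) = 1, we get a unique residue mod 132.
    Write x = 11 + 44·t and substitute into x ≡ 0 (mod 3): 44·t ≡ 0 − 11 = -11 (mod 3).
    Reduce coefficients mod 3: 2·t ≡ 1 (mod 3).
    The inverse of 2 mod 3 is 2 (since 2·2 = 4 = 1·3 + 1), so t ≡ 2·1 = 2 ≡ 2 (mod 3).
    Then x = 11 + 44·2 = 99, valid modulo lcm(44, 3) = 132: x ≡ 99 (mod 132).
Verify: 99 mod 11 = 0 ✓, 99 mod 4 = 3 ✓, 99 mod 3 = 0 ✓.

x ≡ 99 (mod 132).


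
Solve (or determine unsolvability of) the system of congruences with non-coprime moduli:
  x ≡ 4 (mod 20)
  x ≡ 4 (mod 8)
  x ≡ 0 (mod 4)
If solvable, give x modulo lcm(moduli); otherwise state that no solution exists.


Moduli 20, 8, 4 are not pairwise coprime, so CRT works modulo lcm(m_i) when all pairwise compatibility conditions hold.
Pairwise compatibility: gcd(m_i, m_j) must divide a_i - a_j for every pair.
Merge one congruence at a time:
  Start: x ≡ 4 (mod 20).
  Combine with x ≡ 4 (mod 8): gcd(20, 8) = 4; 4 - 4 = 0, which IS divisible by 4, so compatible.
    Write x = 4 + 20·t and substitute into x ≡ 4 (mod 8): 20·t ≡ 4 − 4 = 0 (mod 8).
    Divide the congruence (and modulus) by g = 4: 5·t ≡ 0 (mod 2).
    Reduce coefficients mod 2: 1·t ≡ 0 (mod 2).
    So t ≡ 0 (mod 2).
    Then x = 4 + 20·0 = 4, valid modulo lcm(20, 8) = 40: x ≡ 4 (mod 40).
  Combine with x ≡ 0 (mod 4): gcd(40, 4) = 4; 0 - 4 = -4, which IS divisible by 4, so compatible.
    Write x = 4 + 40·t and substitute into x ≡ 0 (mod 4): 40·t ≡ 0 − 4 = -4 (mod 4).
    Divide the congruence (and modulus) by g = 4: 10·t ≡ -1 (mod 1).
    Modulo 1 every t works; take t = 0.
    Then x = 4 + 40·0 = 4, valid modulo lcm(40, 4) = 40: x ≡ 4 (mod 40).
Verify: 4 mod 20 = 4, 4 mod 8 = 4, 4 mod 4 = 0.

x ≡ 4 (mod 40).


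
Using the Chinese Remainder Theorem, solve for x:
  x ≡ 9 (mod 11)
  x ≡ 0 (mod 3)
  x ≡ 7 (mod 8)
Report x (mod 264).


Moduli 11, 3, 8 are pairwise coprime; by CRT there is a unique solution modulo M = 11 · 3 · 8 = 264.
Solve pairwise, accumulating the modulus:
  Start with x ≡ 9 (mod 11).
  Combine with x ≡ 0 (mod 3): since gcd(11, 3) = 1, we get a unique residue mod 33.
    Write x = 9 + 11·t and substitute into x ≡ 0 (mod 3): 11·t ≡ 0 − 9 = -9 (mod 3).
    Reduce coefficients mod 3: 2·t ≡ 0 (mod 3).
    The inverse of 2 mod 3 is 2 (since 2·2 = 4 = 1·3 + 1), so t ≡ 2·0 = 0 ≡ 0 (mod 3).
    Then x = 9 + 11·0 = 9, valid modulo lcm(11, 3) = 33: x ≡ 9 (mod 33).
  Combine with x ≡ 7 (mod 8): since gcd(33, 8) = 1, we get a unique residue mod 264.
    Write x = 9 + 33·t and substitute into x ≡ 7 (mod 8): 33·t ≡ 7 − 9 = -2 (mod 8).
    Reduce coefficients mod 8: 1·t ≡ 6 (mod 8).
    So t ≡ 6 (mod 8).
    Then x = 9 + 33·6 = 207, valid modulo lcm(33, 8) = 264: x ≡ 207 (mod 264).
Verify: 207 mod 11 = 9 ✓, 207 mod 3 = 0 ✓, 207 mod 8 = 7 ✓.

x ≡ 207 (mod 264).


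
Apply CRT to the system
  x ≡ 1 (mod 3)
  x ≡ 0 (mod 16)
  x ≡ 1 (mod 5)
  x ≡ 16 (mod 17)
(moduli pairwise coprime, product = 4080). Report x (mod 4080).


Product of moduli M = 3 · 16 · 5 · 17 = 4080.
Merge one congruence at a time:
  Start: x ≡ 1 (mod 3).
  Combine with x ≡ 0 (mod 16); new modulus lcm = 48.
    Write x = 1 + 3·t and substitute into x ≡ 0 (mod 16): 3·t ≡ 0 − 1 = -1 (mod 16).
    Reduce coefficients mod 16: 3·t ≡ 15 (mod 16).
    The inverse of 3 mod 16 is 11 (since 3·11 = 33 = 2·16 + 1), so t ≡ 11·15 = 165 ≡ 5 (mod 16).
    Then x = 1 + 3·5 = 16, valid modulo lcm(3, 16) = 48: x ≡ 16 (mod 48).
  Combine with x ≡ 1 (mod 5); new modulus lcm = 240.
    Write x = 16 + 48·t and substitute into x ≡ 1 (mod 5): 48·t ≡ 1 − 16 = -15 (mod 5).
    Reduce coefficients mod 5: 3·t ≡ 0 (mod 5).
    The inverse of 3 mod 5 is 2 (since 3·2 = 6 = 1·5 + 1), so t ≡ 2·0 = 0 ≡ 0 (mod 5).
    Then x = 16 + 48·0 = 16, valid modulo lcm(48, 5) = 240: x ≡ 16 (mod 240).
  Combine with x ≡ 16 (mod 17); new modulus lcm = 4080.
    Write x = 16 + 240·t and substitute into x ≡ 16 (mod 17): 240·t ≡ 16 − 16 = 0 (mod 17).
    Reduce coefficients mod 17: 2·t ≡ 0 (mod 17).
    The inverse of 2 mod 17 is 9 (since 2·9 = 18 = 1·17 + 1), so t ≡ 9·0 = 0 ≡ 0 (mod 17).
    Then x = 16 + 240·0 = 16, valid modulo lcm(240, 17) = 4080: x ≡ 16 (mod 4080).
Verify against each original: 16 mod 3 = 1, 16 mod 16 = 0, 16 mod 5 = 1, 16 mod 17 = 16.

x ≡ 16 (mod 4080).


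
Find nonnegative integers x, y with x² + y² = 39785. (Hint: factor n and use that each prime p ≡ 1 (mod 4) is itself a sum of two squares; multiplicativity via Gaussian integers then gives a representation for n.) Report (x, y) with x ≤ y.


Step 1: Factor n = 39785 = 5 · 73 · 109.
Step 2: Check the mod-4 condition on each prime factor: 5 ≡ 1 (mod 4), exponent 1; 73 ≡ 1 (mod 4), exponent 1; 109 ≡ 1 (mod 4), exponent 1.
All primes ≡ 3 (mod 4) appear to even exponent (or don't appear), so by the two-squares theorem n IS expressible as a sum of two squares.
Step 3: Build a representation. Here n = 5 · 73 · 109 is a product of primes ≡ 1 (mod 4). Each prime p ≡ 1 (mod 4) is itself a sum of two squares; find a² by testing p − a² for a perfect square:
  5: 5 − 1² = 4 = 2² ⇒ 5 = 1² + 2².
  73: 73 − 1² = 72, 73 − 2² = 69, 73 − 3² = 64 = 8² ⇒ 73 = 3² + 8².
  109: 109 − 1² = 108, 109 − 2² = 105, 109 − 3² = 100 = 10² ⇒ 109 = 3² + 10².
  Combine using the Brahmagupta–Fibonacci identity (a² + b²)(c² + d²) = (ac − bd)² + (ad + bc)² = (ac + bd)² + (ad − bc)²:
  5 · 73 = 365: from (1² + 2²)(3² + 8²), take (1·3 − 2·8, 1·8 + 2·3) = (3 − 16, 8 + 6) = (-13, 14); dropping signs (only squares matter) gives (13, 14); check 13² + 14² = 169 + 196 = 365 ✓.
  365 · 109 = 39785: from (13² + 14²)(3² + 10²), take (13·3 − 14·10, 13·10 + 14·3) = (39 − 140, 130 + 42) = (-101, 172); dropping signs (only squares matter) gives (101, 172); check 101² + 172² = 10201 + 29584 = 39785 ✓.
Step 4: Order so x ≤ y and verify: 101² + 172² = 10201 + 29584 = 39785 = n. ✓

n = 39785 = 101² + 172² (one valid representation with x ≤ y).


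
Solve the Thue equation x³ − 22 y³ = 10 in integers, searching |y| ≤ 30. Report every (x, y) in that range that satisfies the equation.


The equation is x³ - 22y³ = 10. For fixed y, x³ = 22·y³ + 10, so a solution requires the RHS to be a perfect cube.
Strategy: iterate y from -30 to 30, compute RHS = 22·y³ + 10, and check whether it is a (positive or negative) perfect cube.
Check small values of y:
  y = 0: RHS = 10 is not a perfect cube.
  y = 1: RHS = 32 is not a perfect cube.
  y = -1: RHS = -12 is not a perfect cube.
  y = 2: RHS = 186 is not a perfect cube.
  y = -2: RHS = -166 is not a perfect cube.
  y = 3: RHS = 604 is not a perfect cube.
  y = -3: RHS = -584 is not a perfect cube.
Continuing the search up to |y| = 30 finds no solutions either.
No (x, y) in the scanned range satisfies the equation.

No integer solutions with |y| ≤ 30.


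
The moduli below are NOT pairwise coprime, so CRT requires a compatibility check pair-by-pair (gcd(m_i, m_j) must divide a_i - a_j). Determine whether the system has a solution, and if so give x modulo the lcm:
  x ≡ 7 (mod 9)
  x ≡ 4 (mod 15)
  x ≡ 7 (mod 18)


Moduli 9, 15, 18 are not pairwise coprime, so CRT works modulo lcm(m_i) when all pairwise compatibility conditions hold.
Pairwise compatibility: gcd(m_i, m_j) must divide a_i - a_j for every pair.
Merge one congruence at a time:
  Start: x ≡ 7 (mod 9).
  Combine with x ≡ 4 (mod 15): gcd(9, 15) = 3; 4 - 7 = -3, which IS divisible by 3, so compatible.
    Write x = 7 + 9·t and substitute into x ≡ 4 (mod 15): 9·t ≡ 4 − 7 = -3 (mod 15).
    Divide the congruence (and modulus) by g = 3: 3·t ≡ -1 (mod 5).
    Reduce coefficients mod 5: 3·t ≡ 4 (mod 5).
    The inverse of 3 mod 5 is 2 (since 3·2 = 6 = 1·5 + 1), so t ≡ 2·4 = 8 ≡ 3 (mod 5).
    Then x = 7 + 9·3 = 34, valid modulo lcm(9, 15) = 45: x ≡ 34 (mod 45).
  Combine with x ≡ 7 (mod 18): gcd(45, 18) = 9; 7 - 34 = -27, which IS divisible by 9, so compatible.
    Write x = 34 + 45·t and substitute into x ≡ 7 (mod 18): 45·t ≡ 7 − 34 = -27 (mod 18).
    Divide the congruence (and modulus) by g = 9: 5·t ≡ -3 (mod 2).
    Reduce coefficients mod 2: 1·t ≡ 1 (mod 2).
    So t ≡ 1 (mod 2).
    Then x = 34 + 45·1 = 79, valid modulo lcm(45, 18) = 90: x ≡ 79 (mod 90).
Verify: 79 mod 9 = 7, 79 mod 15 = 4, 79 mod 18 = 7.

x ≡ 79 (mod 90).


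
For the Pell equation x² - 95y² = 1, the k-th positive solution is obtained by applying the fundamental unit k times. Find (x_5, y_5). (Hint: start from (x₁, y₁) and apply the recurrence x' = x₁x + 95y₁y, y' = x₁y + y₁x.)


Step 1: Find the fundamental solution (x₁, y₁) of x² - 95y² = 1.
  Expand √95 as a continued fraction. a₀ = ⌊√95⌋ = 9; iterate m_{k+1} = d_k·a_k − m_k, d_{k+1} = (95 − m_{k+1}²)/d_k, a_{k+1} = ⌊(a₀ + m_{k+1})/d_{k+1}⌋ (starting m₀ = 0, d₀ = 1), with convergents p_k = a_k·p_{k-1} + p_{k-2}, q_k = a_k·q_{k-1} + q_{k-2} (p₋₁ = 1, q₋₁ = 0):
  k = 0: a₀ = 9; p₀/q₀ = 9/1; p₀² − 95·q₀² = 81 − 95 = -14.
  k = 1: m = 9, d = 14, a = ⌊(9 + 9)/14⌋ = 1; p/q = (1·9 + 1)/(1·1 + 0) = 10/1; p² − 95·q² = 100 − 95 = 5.
  k = 2: m = 5, d = 5, a = ⌊(9 + 5)/5⌋ = 2; p/q = (2·10 + 9)/(2·1 + 1) = 29/3; p² − 95·q² = 841 − 855 = -14.
  k = 3: m = 5, d = 14, a = ⌊(9 + 5)/14⌋ = 1; p/q = (1·29 + 10)/(1·3 + 1) = 39/4; p² − 95·q² = 1521 − 1520 = 1.
  The first convergent with p² − 95·q² = 1 gives the fundamental solution (x₁, y₁) = (39, 4).
Step 2: Apply the recurrence (x_{n+1}, y_{n+1}) = (x₁x_n + 95y₁y_n, x₁y_n + y₁x_n) repeatedly.
  From (x_1, y_1) = (39, 4): x_2 = 39·39 + 95·4·4 = 3041; y_2 = 39·4 + 4·39 = 312.
  From (x_2, y_2) = (3041, 312): x_3 = 39·3041 + 95·4·312 = 237159; y_3 = 39·312 + 4·3041 = 24332.
  From (x_3, y_3) = (237159, 24332): x_4 = 39·237159 + 95·4·24332 = 18495361; y_4 = 39·24332 + 4·237159 = 1897584.
  From (x_4, y_4) = (18495361, 1897584): x_5 = 39·18495361 + 95·4·1897584 = 1442400999; y_5 = 39·1897584 + 4·18495361 = 147987220.
Step 3: Verify x_5² - 95·y_5² = 2080520641916198001 - 2080520641916198000 = 1 (should be 1). ✓

(x_1, y_1) = (39, 4); (x_5, y_5) = (1442400999, 147987220).


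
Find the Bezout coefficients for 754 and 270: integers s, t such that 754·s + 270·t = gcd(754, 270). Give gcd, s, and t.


Euclidean algorithm on (754, 270) — divide until remainder is 0:
  754 = 2 · 270 + 214
  270 = 1 · 214 + 56
  214 = 3 · 56 + 46
  56 = 1 · 46 + 10
  46 = 4 · 10 + 6
  10 = 1 · 6 + 4
  6 = 1 · 4 + 2
  4 = 2 · 2 + 0
gcd(754, 270) = 2.
Track Bezout coefficients alongside the remainders: start with r₀ = 754 = a·1 + b·0 (s = 1, t = 0) and r₁ = 270 = a·0 + b·1 (s = 0, t = 1); each new remainder r_{k+1} = r_{k-1} − q_k·r_k inherits s_{k+1} = s_{k-1} − q_k·s_k, t_{k+1} = t_{k-1} − q_k·t_k, so r_k = a·s_k + b·t_k at every step:
  q = 2: r = 214, s = 1 − 2·0 = 1, t = 0 − 2·1 = -2  (check: 754·1 + 270·(-2) = 214)
  q = 1: r = 56, s = 0 − 1·1 = -1, t = 1 − 1·(-2) = 3  (check: 754·(-1) + 270·3 = 56)
  q = 3: r = 46, s = 1 − 3·(-1) = 4, t = -2 − 3·3 = -11  (check: 754·4 + 270·(-11) = 46)
  q = 1: r = 10, s = -1 − 1·4 = -5, t = 3 − 1·(-11) = 14  (check: 754·(-5) + 270·14 = 10)
  q = 4: r = 6, s = 4 − 4·(-5) = 24, t = -11 − 4·14 = -67  (check: 754·24 + 270·(-67) = 6)
  q = 1: r = 4, s = -5 − 1·24 = -29, t = 14 − 1·(-67) = 81  (check: 754·(-29) + 270·81 = 4)
  q = 1: r = 2, s = 24 − 1·(-29) = 53, t = -67 − 1·81 = -148  (check: 754·53 + 270·(-148) = 2)
The row with r = 2 (the gcd) gives the Bezout coefficients s = 53, t = -148.
Result: 754 · (53) + 270 · (-148) = 2.

gcd(754, 270) = 2; s = 53, t = -148 (check: 754·53 + 270·(-148) = 2).


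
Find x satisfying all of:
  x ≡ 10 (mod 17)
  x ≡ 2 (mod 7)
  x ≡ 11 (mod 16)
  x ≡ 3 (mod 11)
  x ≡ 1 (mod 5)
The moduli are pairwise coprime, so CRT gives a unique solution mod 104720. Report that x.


Product of moduli M = 17 · 7 · 16 · 11 · 5 = 104720.
Merge one congruence at a time:
  Start: x ≡ 10 (mod 17).
  Combine with x ≡ 2 (mod 7); new modulus lcm = 119.
    Write x = 10 + 17·t and substitute into x ≡ 2 (mod 7): 17·t ≡ 2 − 10 = -8 (mod 7).
    Reduce coefficients mod 7: 3·t ≡ 6 (mod 7).
    The inverse of 3 mod 7 is 5 (since 3·5 = 15 = 2·7 + 1), so t ≡ 5·6 = 30 ≡ 2 (mod 7).
    Then x = 10 + 17·2 = 44, valid modulo lcm(17, 7) = 119: x ≡ 44 (mod 119).
  Combine with x ≡ 11 (mod 16); new modulus lcm = 1904.
    Write x = 44 + 119·t and substitute into x ≡ 11 (mod 16): 119·t ≡ 11 − 44 = -33 (mod 16).
    Reduce coefficients mod 16: 7·t ≡ 15 (mod 16).
    The inverse of 7 mod 16 is 7 (since 7·7 = 49 = 3·16 + 1), so t ≡ 7·15 = 105 ≡ 9 (mod 16).
    Then x = 44 + 119·9 = 1115, valid modulo lcm(119, 16) = 1904: x ≡ 1115 (mod 1904).
  Combine with x ≡ 3 (mod 11); new modulus lcm = 20944.
    Write x = 1115 + 1904·t and substitute into x ≡ 3 (mod 11): 1904·t ≡ 3 − 1115 = -1112 (mod 11).
    Reduce coefficients mod 11: 1·t ≡ 10 (mod 11).
    So t ≡ 10 (mod 11).
    Then x = 1115 + 1904·10 = 20155, valid modulo lcm(1904, 11) = 20944: x ≡ 20155 (mod 20944).
  Combine with x ≡ 1 (mod 5); new modulus lcm = 104720.
    Write x = 20155 + 20944·t and substitute into x ≡ 1 (mod 5): 20944·t ≡ 1 − 20155 = -20154 (mod 5).
    Reduce coefficients mod 5: 4·t ≡ 1 (mod 5).
    The inverse of 4 mod 5 is 4 (since 4·4 = 16 = 3·5 + 1), so t ≡ 4·1 = 4 ≡ 4 (mod 5).
    Then x = 20155 + 20944·4 = 103931, valid modulo lcm(20944, 5) = 104720: x ≡ 103931 (mod 104720).
Verify against each original: 103931 mod 17 = 10, 103931 mod 7 = 2, 103931 mod 16 = 11, 103931 mod 11 = 3, 103931 mod 5 = 1.

x ≡ 103931 (mod 104720).


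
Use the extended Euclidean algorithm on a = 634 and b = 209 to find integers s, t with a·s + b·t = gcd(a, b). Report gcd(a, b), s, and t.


Euclidean algorithm on (634, 209) — divide until remainder is 0:
  634 = 3 · 209 + 7
  209 = 29 · 7 + 6
  7 = 1 · 6 + 1
  6 = 6 · 1 + 0
gcd(634, 209) = 1.
Track Bezout coefficients alongside the remainders: start with r₀ = 634 = a·1 + b·0 (s = 1, t = 0) and r₁ = 209 = a·0 + b·1 (s = 0, t = 1); each new remainder r_{k+1} = r_{k-1} − q_k·r_k inherits s_{k+1} = s_{k-1} − q_k·s_k, t_{k+1} = t_{k-1} − q_k·t_k, so r_k = a·s_k + b·t_k at every step:
  q = 3: r = 7, s = 1 − 3·0 = 1, t = 0 − 3·1 = -3  (check: 634·1 + 209·(-3) = 7)
  q = 29: r = 6, s = 0 − 29·1 = -29, t = 1 − 29·(-3) = 88  (check: 634·(-29) + 209·88 = 6)
  q = 1: r = 1, s = 1 − 1·(-29) = 30, t = -3 − 1·88 = -91  (check: 634·30 + 209·(-91) = 1)
The row with r = 1 (the gcd) gives the Bezout coefficients s = 30, t = -91.
Result: 634 · (30) + 209 · (-91) = 1.

gcd(634, 209) = 1; s = 30, t = -91 (check: 634·30 + 209·(-91) = 1).


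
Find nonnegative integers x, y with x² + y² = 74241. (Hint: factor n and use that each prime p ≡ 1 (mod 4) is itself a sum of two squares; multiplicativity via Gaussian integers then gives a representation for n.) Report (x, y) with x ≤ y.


Step 1: Factor n = 74241 = 3^2 · 73 · 113.
Step 2: Check the mod-4 condition on each prime factor: 3 ≡ 3 (mod 4), exponent 2 (must be even); 73 ≡ 1 (mod 4), exponent 1; 113 ≡ 1 (mod 4), exponent 1.
All primes ≡ 3 (mod 4) appear to even exponent (or don't appear), so by the two-squares theorem n IS expressible as a sum of two squares.
Step 3: Build a representation. Group n = k² · m with k = 3 and m = 73 · 113 = 8249 (a product of primes ≡ 1 (mod 4)); a representation of m scales to one of n via (k·x)² + (k·y)² = k²(x² + y²). Each prime p ≡ 1 (mod 4) is itself a sum of two squares; find a² by testing p − a² for a perfect square:
  73: 73 − 1² = 72, 73 − 2² = 69, 73 − 3² = 64 = 8² ⇒ 73 = 3² + 8².
  113: 113 − 1² = 112, 113 − 2² = 109, 113 − 3² = 104, 113 − 4² = 97, 113 − 5² = 88, 113 − 6² = 77, 113 − 7² = 64 = 8² ⇒ 113 = 7² + 8².
  Combine using the Brahmagupta–Fibonacci identity (a² + b²)(c² + d²) = (ac − bd)² + (ad + bc)² = (ac + bd)² + (ad − bc)²:
  73 · 113 = 8249: from (3² + 8²)(7² + 8²), take (3·7 − 8·8, 3·8 + 8·7) = (21 − 64, 24 + 56) = (-43, 80); dropping signs (only squares matter) gives (43, 80); check 43² + 80² = 1849 + 6400 = 8249 ✓.
  Scale by k = 3: (3·43, 3·80) = (129, 240).
Step 4: Order so x ≤ y and verify: 129² + 240² = 16641 + 57600 = 74241 = n. ✓

n = 74241 = 129² + 240² (one valid representation with x ≤ y).


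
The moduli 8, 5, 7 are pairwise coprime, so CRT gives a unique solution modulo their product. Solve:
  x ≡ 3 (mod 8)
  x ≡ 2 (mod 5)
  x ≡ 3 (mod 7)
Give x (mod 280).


Moduli 8, 5, 7 are pairwise coprime; by CRT there is a unique solution modulo M = 8 · 5 · 7 = 280.
Solve pairwise, accumulating the modulus:
  Start with x ≡ 3 (mod 8).
  Combine with x ≡ 2 (mod 5): since gcd(8, 5) = 1, we get a unique residue mod 40.
    Write x = 3 + 8·t and substitute into x ≡ 2 (mod 5): 8·t ≡ 2 − 3 = -1 (mod 5).
    Reduce coefficients mod 5: 3·t ≡ 4 (mod 5).
    The inverse of 3 mod 5 is 2 (since 3·2 = 6 = 1·5 + 1), so t ≡ 2·4 = 8 ≡ 3 (mod 5).
    Then x = 3 + 8·3 = 27, valid modulo lcm(8, 5) = 40: x ≡ 27 (mod 40).
  Combine with x ≡ 3 (mod 7): since gcd(40, 7) = 1, we get a unique residue mod 280.
    Write x = 27 + 40·t and substitute into x ≡ 3 (mod 7): 40·t ≡ 3 − 27 = -24 (mod 7).
    Reduce coefficients mod 7: 5·t ≡ 4 (mod 7).
    The inverse of 5 mod 7 is 3 (since 5·3 = 15 = 2·7 + 1), so t ≡ 3·4 = 12 ≡ 5 (mod 7).
    Then x = 27 + 40·5 = 227, valid modulo lcm(40, 7) = 280: x ≡ 227 (mod 280).
Verify: 227 mod 8 = 3 ✓, 227 mod 5 = 2 ✓, 227 mod 7 = 3 ✓.

x ≡ 227 (mod 280).


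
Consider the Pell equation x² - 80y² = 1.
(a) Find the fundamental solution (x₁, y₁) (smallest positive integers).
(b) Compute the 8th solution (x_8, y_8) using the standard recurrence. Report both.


Step 1: Find the fundamental solution (x₁, y₁) of x² - 80y² = 1.
  Expand √80 as a continued fraction. a₀ = ⌊√80⌋ = 8; iterate m_{k+1} = d_k·a_k − m_k, d_{k+1} = (80 − m_{k+1}²)/d_k, a_{k+1} = ⌊(a₀ + m_{k+1})/d_{k+1}⌋ (starting m₀ = 0, d₀ = 1), with convergents p_k = a_k·p_{k-1} + p_{k-2}, q_k = a_k·q_{k-1} + q_{k-2} (p₋₁ = 1, q₋₁ = 0):
  k = 0: a₀ = 8; p₀/q₀ = 8/1; p₀² − 80·q₀² = 64 − 80 = -16.
  k = 1: m = 8, d = 16, a = ⌊(8 + 8)/16⌋ = 1; p/q = (1·8 + 1)/(1·1 + 0) = 9/1; p² − 80·q² = 81 − 80 = 1.
  The first convergent with p² − 80·q² = 1 gives the fundamental solution (x₁, y₁) = (9, 1).
Step 2: Apply the recurrence (x_{n+1}, y_{n+1}) = (x₁x_n + 80y₁y_n, x₁y_n + y₁x_n) repeatedly.
  From (x_1, y_1) = (9, 1): x_2 = 9·9 + 80·1·1 = 161; y_2 = 9·1 + 1·9 = 18.
  From (x_2, y_2) = (161, 18): x_3 = 9·161 + 80·1·18 = 2889; y_3 = 9·18 + 1·161 = 323.
  From (x_3, y_3) = (2889, 323): x_4 = 9·2889 + 80·1·323 = 51841; y_4 = 9·323 + 1·2889 = 5796.
  From (x_4, y_4) = (51841, 5796): x_5 = 9·51841 + 80·1·5796 = 930249; y_5 = 9·5796 + 1·51841 = 104005.
  From (x_5, y_5) = (930249, 104005): x_6 = 9·930249 + 80·1·104005 = 16692641; y_6 = 9·104005 + 1·930249 = 1866294.
  From (x_6, y_6) = (16692641, 1866294): x_7 = 9·16692641 + 80·1·1866294 = 299537289; y_7 = 9·1866294 + 1·16692641 = 33489287.
  From (x_7, y_7) = (299537289, 33489287): x_8 = 9·299537289 + 80·1·33489287 = 5374978561; y_8 = 9·33489287 + 1·299537289 = 600940872.
Step 3: Verify x_8² - 80·y_8² = 28890394531209630721 - 28890394531209630720 = 1 (should be 1). ✓

(x_1, y_1) = (9, 1); (x_8, y_8) = (5374978561, 600940872).


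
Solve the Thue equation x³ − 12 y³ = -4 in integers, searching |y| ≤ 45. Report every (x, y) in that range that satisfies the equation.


The equation is x³ - 12y³ = -4. For fixed y, x³ = 12·y³ − 4, so a solution requires the RHS to be a perfect cube.
Strategy: iterate y from -45 to 45, compute RHS = 12·y³ − 4, and check whether it is a (positive or negative) perfect cube.
Check small values of y:
  y = 0: RHS = -4 is not a perfect cube.
  y = 1: RHS = 8 = (2)³ ⇒ x = 2 works.
  y = -1: RHS = -16 is not a perfect cube.
  y = 2: RHS = 92 is not a perfect cube.
  y = -2: RHS = -100 is not a perfect cube.
  y = 3: RHS = 320 is not a perfect cube.
  y = -3: RHS = -328 is not a perfect cube.
Continuing the search up to |y| = 45 finds no further solutions beyond those listed.
Collected solutions: (2, 1).

Solutions (with |y| ≤ 45): (2, 1).


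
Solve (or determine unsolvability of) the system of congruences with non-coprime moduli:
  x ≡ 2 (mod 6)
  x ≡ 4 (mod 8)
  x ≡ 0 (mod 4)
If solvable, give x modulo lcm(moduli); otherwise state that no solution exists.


Moduli 6, 8, 4 are not pairwise coprime, so CRT works modulo lcm(m_i) when all pairwise compatibility conditions hold.
Pairwise compatibility: gcd(m_i, m_j) must divide a_i - a_j for every pair.
Merge one congruence at a time:
  Start: x ≡ 2 (mod 6).
  Combine with x ≡ 4 (mod 8): gcd(6, 8) = 2; 4 - 2 = 2, which IS divisible by 2, so compatible.
    Write x = 2 + 6·t and substitute into x ≡ 4 (mod 8): 6·t ≡ 4 − 2 = 2 (mod 8).
    Divide the congruence (and modulus) by g = 2: 3·t ≡ 1 (mod 4).
    The inverse of 3 mod 4 is 3 (since 3·3 = 9 = 2·4 + 1), so t ≡ 3·1 = 3 ≡ 3 (mod 4).
    Then x = 2 + 6·3 = 20, valid modulo lcm(6, 8) = 24: x ≡ 20 (mod 24).
  Combine with x ≡ 0 (mod 4): gcd(24, 4) = 4; 0 - 20 = -20, which IS divisible by 4, so compatible.
    Write x = 20 + 24·t and substitute into x ≡ 0 (mod 4): 24·t ≡ 0 − 20 = -20 (mod 4).
    Divide the congruence (and modulus) by g = 4: 6·t ≡ -5 (mod 1).
    Modulo 1 every t works; take t = 0.
    Then x = 20 + 24·0 = 20, valid modulo lcm(24, 4) = 24: x ≡ 20 (mod 24).
Verify: 20 mod 6 = 2, 20 mod 8 = 4, 20 mod 4 = 0.

x ≡ 20 (mod 24).


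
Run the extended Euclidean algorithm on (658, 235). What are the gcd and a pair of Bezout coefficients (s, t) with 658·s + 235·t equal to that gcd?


Euclidean algorithm on (658, 235) — divide until remainder is 0:
  658 = 2 · 235 + 188
  235 = 1 · 188 + 47
  188 = 4 · 47 + 0
gcd(658, 235) = 47.
Track Bezout coefficients alongside the remainders: start with r₀ = 658 = a·1 + b·0 (s = 1, t = 0) and r₁ = 235 = a·0 + b·1 (s = 0, t = 1); each new remainder r_{k+1} = r_{k-1} − q_k·r_k inherits s_{k+1} = s_{k-1} − q_k·s_k, t_{k+1} = t_{k-1} − q_k·t_k, so r_k = a·s_k + b·t_k at every step:
  q = 2: r = 188, s = 1 − 2·0 = 1, t = 0 − 2·1 = -2  (check: 658·1 + 235·(-2) = 188)
  q = 1: r = 47, s = 0 − 1·1 = -1, t = 1 − 1·(-2) = 3  (check: 658·(-1) + 235·3 = 47)
The row with r = 47 (the gcd) gives the Bezout coefficients s = -1, t = 3.
Result: 658 · (-1) + 235 · (3) = 47.

gcd(658, 235) = 47; s = -1, t = 3 (check: 658·(-1) + 235·3 = 47).


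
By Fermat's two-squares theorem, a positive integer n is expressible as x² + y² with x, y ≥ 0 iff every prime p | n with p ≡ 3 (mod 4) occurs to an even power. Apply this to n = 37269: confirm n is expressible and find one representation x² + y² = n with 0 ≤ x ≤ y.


Step 1: Factor n = 37269 = 3^2 · 41 · 101.
Step 2: Check the mod-4 condition on each prime factor: 3 ≡ 3 (mod 4), exponent 2 (must be even); 41 ≡ 1 (mod 4), exponent 1; 101 ≡ 1 (mod 4), exponent 1.
All primes ≡ 3 (mod 4) appear to even exponent (or don't appear), so by the two-squares theorem n IS expressible as a sum of two squares.
Step 3: Build a representation. Group n = k² · m with k = 3 and m = 41 · 101 = 4141 (a product of primes ≡ 1 (mod 4)); a representation of m scales to one of n via (k·x)² + (k·y)² = k²(x² + y²). Each prime p ≡ 1 (mod 4) is itself a sum of two squares; find a² by testing p − a² for a perfect square:
  41: 41 − 1² = 40, 41 − 2² = 37, 41 − 3² = 32, 41 − 4² = 25 = 5² ⇒ 41 = 4² + 5².
  101: 101 − 1² = 100 = 10² ⇒ 101 = 1² + 10².
  Combine using the Brahmagupta–Fibonacci identity (a² + b²)(c² + d²) = (ac − bd)² + (ad + bc)² = (ac + bd)² + (ad − bc)²:
  41 · 101 = 4141: from (4² + 5²)(1² + 10²), take (4·1 − 5·10, 4·10 + 5·1) = (4 − 50, 40 + 5) = (-46, 45); dropping signs (only squares matter) gives (46, 45); check 46² + 45² = 2116 + 2025 = 4141 ✓.
  Scale by k = 3: (3·46, 3·45) = (138, 135).
Step 4: Order so x ≤ y and verify: 135² + 138² = 18225 + 19044 = 37269 = n. ✓

n = 37269 = 135² + 138² (one valid representation with x ≤ y).


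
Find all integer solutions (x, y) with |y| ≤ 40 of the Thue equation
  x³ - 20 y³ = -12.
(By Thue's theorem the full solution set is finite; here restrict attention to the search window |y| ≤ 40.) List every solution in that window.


The equation is x³ - 20y³ = -12. For fixed y, x³ = 20·y³ − 12, so a solution requires the RHS to be a perfect cube.
Strategy: iterate y from -40 to 40, compute RHS = 20·y³ − 12, and check whether it is a (positive or negative) perfect cube.
Check small values of y:
  y = 0: RHS = -12 is not a perfect cube.
  y = 1: RHS = 8 = (2)³ ⇒ x = 2 works.
  y = -1: RHS = -32 is not a perfect cube.
  y = 2: RHS = 148 is not a perfect cube.
  y = -2: RHS = -172 is not a perfect cube.
  y = 3: RHS = 528 is not a perfect cube.
  y = -3: RHS = -552 is not a perfect cube.
Continuing the search up to |y| = 40 finds no further solutions beyond those listed.
Collected solutions: (2, 1).

Solutions (with |y| ≤ 40): (2, 1).


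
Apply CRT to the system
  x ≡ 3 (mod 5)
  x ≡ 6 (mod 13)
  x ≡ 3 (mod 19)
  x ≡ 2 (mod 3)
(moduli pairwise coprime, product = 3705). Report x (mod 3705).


Product of moduli M = 5 · 13 · 19 · 3 = 3705.
Merge one congruence at a time:
  Start: x ≡ 3 (mod 5).
  Combine with x ≡ 6 (mod 13); new modulus lcm = 65.
    Write x = 3 + 5·t and substitute into x ≡ 6 (mod 13): 5·t ≡ 6 − 3 = 3 (mod 13).
    The inverse of 5 mod 13 is 8 (since 5·8 = 40 = 3·13 + 1), so t ≡ 8·3 = 24 ≡ 11 (mod 13).
    Then x = 3 + 5·11 = 58, valid modulo lcm(5, 13) = 65: x ≡ 58 (mod 65).
  Combine with x ≡ 3 (mod 19); new modulus lcm = 1235.
    Write x = 58 + 65·t and substitute into x ≡ 3 (mod 19): 65·t ≡ 3 − 58 = -55 (mod 19).
    Reduce coefficients mod 19: 8·t ≡ 2 (mod 19).
    The inverse of 8 mod 19 is 12 (since 8·12 = 96 = 5·19 + 1), so t ≡ 12·2 = 24 ≡ 5 (mod 19).
    Then x = 58 + 65·5 = 383, valid modulo lcm(65, 19) = 1235: x ≡ 383 (mod 1235).
  Combine with x ≡ 2 (mod 3); new modulus lcm = 3705.
    Write x = 383 + 1235·t and substitute into x ≡ 2 (mod 3): 1235·t ≡ 2 − 383 = -381 (mod 3).
    Reduce coefficients mod 3: 2·t ≡ 0 (mod 3).
    The inverse of 2 mod 3 is 2 (since 2·2 = 4 = 1·3 + 1), so t ≡ 2·0 = 0 ≡ 0 (mod 3).
    Then x = 383 + 1235·0 = 383, valid modulo lcm(1235, 3) = 3705: x ≡ 383 (mod 3705).
Verify against each original: 383 mod 5 = 3, 383 mod 13 = 6, 383 mod 19 = 3, 383 mod 3 = 2.

x ≡ 383 (mod 3705).


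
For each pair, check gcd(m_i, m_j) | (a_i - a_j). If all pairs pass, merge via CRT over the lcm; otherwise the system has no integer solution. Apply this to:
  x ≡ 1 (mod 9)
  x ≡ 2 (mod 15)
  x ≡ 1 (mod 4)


Moduli 9, 15, 4 are not pairwise coprime, so CRT works modulo lcm(m_i) when all pairwise compatibility conditions hold.
Pairwise compatibility: gcd(m_i, m_j) must divide a_i - a_j for every pair.
Merge one congruence at a time:
  Start: x ≡ 1 (mod 9).
  Combine with x ≡ 2 (mod 15): gcd(9, 15) = 3, and 2 - 1 = 1 is NOT divisible by 3.
    ⇒ system is inconsistent (no integer solution).

No solution (the system is inconsistent).


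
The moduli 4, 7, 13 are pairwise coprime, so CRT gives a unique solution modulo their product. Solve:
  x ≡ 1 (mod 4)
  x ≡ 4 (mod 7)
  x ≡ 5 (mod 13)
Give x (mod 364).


Moduli 4, 7, 13 are pairwise coprime; by CRT there is a unique solution modulo M = 4 · 7 · 13 = 364.
Solve pairwise, accumulating the modulus:
  Start with x ≡ 1 (mod 4).
  Combine with x ≡ 4 (mod 7): since gcd(4, 7) = 1, we get a unique residue mod 28.
    Write x = 1 + 4·t and substitute into x ≡ 4 (mod 7): 4·t ≡ 4 − 1 = 3 (mod 7).
    The inverse of 4 mod 7 is 2 (since 4·2 = 8 = 1·7 + 1), so t ≡ 2·3 = 6 ≡ 6 (mod 7).
    Then x = 1 + 4·6 = 25, valid modulo lcm(4, 7) = 28: x ≡ 25 (mod 28).
  Combine with x ≡ 5 (mod 13): since gcd(28, 13) = 1, we get a unique residue mod 364.
    Write x = 25 + 28·t and substitute into x ≡ 5 (mod 13): 28·t ≡ 5 − 25 = -20 (mod 13).
    Reduce coefficients mod 13: 2·t ≡ 6 (mod 13).
    The inverse of 2 mod 13 is 7 (since 2·7 = 14 = 1·13 + 1), so t ≡ 7·6 = 42 ≡ 3 (mod 13).
    Then x = 25 + 28·3 = 109, valid modulo lcm(28, 13) = 364: x ≡ 109 (mod 364).
Verify: 109 mod 4 = 1 ✓, 109 mod 7 = 4 ✓, 109 mod 13 = 5 ✓.

x ≡ 109 (mod 364).


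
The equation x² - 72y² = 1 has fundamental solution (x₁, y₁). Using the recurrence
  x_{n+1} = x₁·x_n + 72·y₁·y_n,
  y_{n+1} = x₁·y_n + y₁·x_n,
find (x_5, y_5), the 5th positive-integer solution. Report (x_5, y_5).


Step 1: Find the fundamental solution (x₁, y₁) of x² - 72y² = 1.
  Expand √72 as a continued fraction. a₀ = ⌊√72⌋ = 8; iterate m_{k+1} = d_k·a_k − m_k, d_{k+1} = (72 − m_{k+1}²)/d_k, a_{k+1} = ⌊(a₀ + m_{k+1})/d_{k+1}⌋ (starting m₀ = 0, d₀ = 1), with convergents p_k = a_k·p_{k-1} + p_{k-2}, q_k = a_k·q_{k-1} + q_{k-2} (p₋₁ = 1, q₋₁ = 0):
  k = 0: a₀ = 8; p₀/q₀ = 8/1; p₀² − 72·q₀² = 64 − 72 = -8.
  k = 1: m = 8, d = 8, a = ⌊(8 + 8)/8⌋ = 2; p/q = (2·8 + 1)/(2·1 + 0) = 17/2; p² − 72·q² = 289 − 288 = 1.
  The first convergent with p² − 72·q² = 1 gives the fundamental solution (x₁, y₁) = (17, 2).
Step 2: Apply the recurrence (x_{n+1}, y_{n+1}) = (x₁x_n + 72y₁y_n, x₁y_n + y₁x_n) repeatedly.
  From (x_1, y_1) = (17, 2): x_2 = 17·17 + 72·2·2 = 577; y_2 = 17·2 + 2·17 = 68.
  From (x_2, y_2) = (577, 68): x_3 = 17·577 + 72·2·68 = 19601; y_3 = 17·68 + 2·577 = 2310.
  From (x_3, y_3) = (19601, 2310): x_4 = 17·19601 + 72·2·2310 = 665857; y_4 = 17·2310 + 2·19601 = 78472.
  From (x_4, y_4) = (665857, 78472): x_5 = 17·665857 + 72·2·78472 = 22619537; y_5 = 17·78472 + 2·665857 = 2665738.
Step 3: Verify x_5² - 72·y_5² = 511643454094369 - 511643454094368 = 1 (should be 1). ✓

(x_1, y_1) = (17, 2); (x_5, y_5) = (22619537, 2665738).


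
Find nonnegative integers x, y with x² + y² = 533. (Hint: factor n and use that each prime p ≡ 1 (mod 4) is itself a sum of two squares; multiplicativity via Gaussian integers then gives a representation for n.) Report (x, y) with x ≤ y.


Step 1: Factor n = 533 = 13 · 41.
Step 2: Check the mod-4 condition on each prime factor: 13 ≡ 1 (mod 4), exponent 1; 41 ≡ 1 (mod 4), exponent 1.
All primes ≡ 3 (mod 4) appear to even exponent (or don't appear), so by the two-squares theorem n IS expressible as a sum of two squares.
Step 3: Build a representation. Here n = 13 · 41 is a product of primes ≡ 1 (mod 4). Each prime p ≡ 1 (mod 4) is itself a sum of two squares; find a² by testing p − a² for a perfect square:
  13: 13 − 1² = 12, 13 − 2² = 9 = 3² ⇒ 13 = 2² + 3².
  41: 41 − 1² = 40, 41 − 2² = 37, 41 − 3² = 32, 41 − 4² = 25 = 5² ⇒ 41 = 4² + 5².
  Combine using the Brahmagupta–Fibonacci identity (a² + b²)(c² + d²) = (ac − bd)² + (ad + bc)² = (ac + bd)² + (ad − bc)²:
  13 · 41 = 533: from (2² + 3²)(4² + 5²), take (2·4 − 3·5, 2·5 + 3·4) = (8 − 15, 10 + 12) = (-7, 22); dropping signs (only squares matter) gives (7, 22); check 7² + 22² = 49 + 484 = 533 ✓.
Step 4: Order so x ≤ y and verify: 7² + 22² = 49 + 484 = 533 = n. ✓

n = 533 = 7² + 22² (one valid representation with x ≤ y).


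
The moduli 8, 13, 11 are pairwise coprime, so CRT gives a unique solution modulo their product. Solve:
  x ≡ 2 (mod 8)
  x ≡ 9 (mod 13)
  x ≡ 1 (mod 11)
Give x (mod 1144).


Moduli 8, 13, 11 are pairwise coprime; by CRT there is a unique solution modulo M = 8 · 13 · 11 = 1144.
Solve pairwise, accumulating the modulus:
  Start with x ≡ 2 (mod 8).
  Combine with x ≡ 9 (mod 13): since gcd(8, 13) = 1, we get a unique residue mod 104.
    Write x = 2 + 8·t and substitute into x ≡ 9 (mod 13): 8·t ≡ 9 − 2 = 7 (mod 13).
    The inverse of 8 mod 13 is 5 (since 8·5 = 40 = 3·13 + 1), so t ≡ 5·7 = 35 ≡ 9 (mod 13).
    Then x = 2 + 8·9 = 74, valid modulo lcm(8, 13) = 104: x ≡ 74 (mod 104).
  Combine with x ≡ 1 (mod 11): since gcd(104, 11) = 1, we get a unique residue mod 1144.
    Write x = 74 + 104·t and substitute into x ≡ 1 (mod 11): 104·t ≡ 1 − 74 = -73 (mod 11).
    Reduce coefficients mod 11: 5·t ≡ 4 (mod 11).
    The inverse of 5 mod 11 is 9 (since 5·9 = 45 = 4·11 + 1), so t ≡ 9·4 = 36 ≡ 3 (mod 11).
    Then x = 74 + 104·3 = 386, valid modulo lcm(104, 11) = 1144: x ≡ 386 (mod 1144).
Verify: 386 mod 8 = 2 ✓, 386 mod 13 = 9 ✓, 386 mod 11 = 1 ✓.

x ≡ 386 (mod 1144).


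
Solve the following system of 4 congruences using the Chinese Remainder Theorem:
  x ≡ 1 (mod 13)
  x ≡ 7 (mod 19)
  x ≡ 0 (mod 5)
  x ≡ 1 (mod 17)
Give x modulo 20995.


Product of moduli M = 13 · 19 · 5 · 17 = 20995.
Merge one congruence at a time:
  Start: x ≡ 1 (mod 13).
  Combine with x ≡ 7 (mod 19); new modulus lcm = 247.
    Write x = 1 + 13·t and substitute into x ≡ 7 (mod 19): 13·t ≡ 7 − 1 = 6 (mod 19).
    The inverse of 13 mod 19 is 3 (since 13·3 = 39 = 2·19 + 1), so t ≡ 3·6 = 18 ≡ 18 (mod 19).
    Then x = 1 + 13·18 = 235, valid modulo lcm(13, 19) = 247: x ≡ 235 (mod 247).
  Combine with x ≡ 0 (mod 5); new modulus lcm = 1235.
    Write x = 235 + 247·t and substitute into x ≡ 0 (mod 5): 247·t ≡ 0 − 235 = -235 (mod 5).
    Reduce coefficients mod 5: 2·t ≡ 0 (mod 5).
    The inverse of 2 mod 5 is 3 (since 2·3 = 6 = 1·5 + 1), so t ≡ 3·0 = 0 ≡ 0 (mod 5).
    Then x = 235 + 247·0 = 235, valid modulo lcm(247, 5) = 1235: x ≡ 235 (mod 1235).
  Combine with x ≡ 1 (mod 17); new modulus lcm = 20995.
    Write x = 235 + 1235·t and substitute into x ≡ 1 (mod 17): 1235·t ≡ 1 − 235 = -234 (mod 17).
    Reduce coefficients mod 17: 11·t ≡ 4 (mod 17).
    The inverse of 11 mod 17 is 14 (since 11·14 = 154 = 9·17 + 1), so t ≡ 14·4 = 56 ≡ 5 (mod 17).
    Then x = 235 + 1235·5 = 6410, valid modulo lcm(1235, 17) = 20995: x ≡ 6410 (mod 20995).
Verify against each original: 6410 mod 13 = 1, 6410 mod 19 = 7, 6410 mod 5 = 0, 6410 mod 17 = 1.

x ≡ 6410 (mod 20995).


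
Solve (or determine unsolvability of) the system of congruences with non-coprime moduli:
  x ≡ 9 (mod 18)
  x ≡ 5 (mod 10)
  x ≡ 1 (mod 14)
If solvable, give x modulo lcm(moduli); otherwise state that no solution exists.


Moduli 18, 10, 14 are not pairwise coprime, so CRT works modulo lcm(m_i) when all pairwise compatibility conditions hold.
Pairwise compatibility: gcd(m_i, m_j) must divide a_i - a_j for every pair.
Merge one congruence at a time:
  Start: x ≡ 9 (mod 18).
  Combine with x ≡ 5 (mod 10): gcd(18, 10) = 2; 5 - 9 = -4, which IS divisible by 2, so compatible.
    Write x = 9 + 18·t and substitute into x ≡ 5 (mod 10): 18·t ≡ 5 − 9 = -4 (mod 10).
    Divide the congruence (and modulus) by g = 2: 9·t ≡ -2 (mod 5).
    Reduce coefficients mod 5: 4·t ≡ 3 (mod 5).
    The inverse of 4 mod 5 is 4 (since 4·4 = 16 = 3·5 + 1), so t ≡ 4·3 = 12 ≡ 2 (mod 5).
    Then x = 9 + 18·2 = 45, valid modulo lcm(18, 10) = 90: x ≡ 45 (mod 90).
  Combine with x ≡ 1 (mod 14): gcd(90, 14) = 2; 1 - 45 = -44, which IS divisible by 2, so compatible.
    Write x = 45 + 90·t and substitute into x ≡ 1 (mod 14): 90·t ≡ 1 − 45 = -44 (mod 14).
    Divide the congruence (and modulus) by g = 2: 45·t ≡ -22 (mod 7).
    Reduce coefficients mod 7: 3·t ≡ 6 (mod 7).
    The inverse of 3 mod 7 is 5 (since 3·5 = 15 = 2·7 + 1), so t ≡ 5·6 = 30 ≡ 2 (mod 7).
    Then x = 45 + 90·2 = 225, valid modulo lcm(90, 14) = 630: x ≡ 225 (mod 630).
Verify: 225 mod 18 = 9, 225 mod 10 = 5, 225 mod 14 = 1.

x ≡ 225 (mod 630).


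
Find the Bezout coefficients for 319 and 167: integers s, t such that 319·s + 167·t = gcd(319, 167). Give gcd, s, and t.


Euclidean algorithm on (319, 167) — divide until remainder is 0:
  319 = 1 · 167 + 152
  167 = 1 · 152 + 15
  152 = 10 · 15 + 2
  15 = 7 · 2 + 1
  2 = 2 · 1 + 0
gcd(319, 167) = 1.
Track Bezout coefficients alongside the remainders: start with r₀ = 319 = a·1 + b·0 (s = 1, t = 0) and r₁ = 167 = a·0 + b·1 (s = 0, t = 1); each new remainder r_{k+1} = r_{k-1} − q_k·r_k inherits s_{k+1} = s_{k-1} − q_k·s_k, t_{k+1} = t_{k-1} − q_k·t_k, so r_k = a·s_k + b·t_k at every step:
  q = 1: r = 152, s = 1 − 1·0 = 1, t = 0 − 1·1 = -1  (check: 319·1 + 167·(-1) = 152)
  q = 1: r = 15, s = 0 − 1·1 = -1, t = 1 − 1·(-1) = 2  (check: 319·(-1) + 167·2 = 15)
  q = 10: r = 2, s = 1 − 10·(-1) = 11, t = -1 − 10·2 = -21  (check: 319·11 + 167·(-21) = 2)
  q = 7: r = 1, s = -1 − 7·11 = -78, t = 2 − 7·(-21) = 149  (check: 319·(-78) + 167·149 = 1)
The row with r = 1 (the gcd) gives the Bezout coefficients s = -78, t = 149.
Result: 319 · (-78) + 167 · (149) = 1.

gcd(319, 167) = 1; s = -78, t = 149 (check: 319·(-78) + 167·149 = 1).
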